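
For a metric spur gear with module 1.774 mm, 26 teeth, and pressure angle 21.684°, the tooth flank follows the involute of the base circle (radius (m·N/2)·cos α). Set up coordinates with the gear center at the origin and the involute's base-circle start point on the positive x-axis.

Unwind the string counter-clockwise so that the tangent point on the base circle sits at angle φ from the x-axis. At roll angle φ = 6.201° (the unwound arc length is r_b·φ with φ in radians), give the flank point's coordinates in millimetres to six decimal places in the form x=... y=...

x=21.555176 y=0.009045

pitch radius r_p = m·N/2 = 1.774·26/2 = 23.062000
base radius r_b = r_p·cos α = 23.062000·cos 21.684° = 21.430036
roll angle φ = 6.201° = 0.10822787 rad
x = r_b·(cos φ + φ·sin φ) = 21.430036·(0.99414908 + 0.10822787·0.10801671) = 21.555176
y = r_b·(sin φ − φ·cos φ) = 21.430036·(0.10801671 − 0.10822787·0.99414908) = 0.009045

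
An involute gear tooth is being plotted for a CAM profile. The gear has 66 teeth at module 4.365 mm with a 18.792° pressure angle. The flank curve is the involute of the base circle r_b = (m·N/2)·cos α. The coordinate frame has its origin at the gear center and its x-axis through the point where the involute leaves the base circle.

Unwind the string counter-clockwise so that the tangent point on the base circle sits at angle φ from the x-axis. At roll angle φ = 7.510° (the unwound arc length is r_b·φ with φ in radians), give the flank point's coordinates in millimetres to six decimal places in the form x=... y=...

pitch radius r_p = m·N/2 = 4.365·66/2 = 144.045000
base radius r_b = r_p·cos α = 144.045000·cos 18.792° = 136.366573
roll angle φ = 7.510° = 0.13107423 rad
x = r_b·(cos φ + φ·sin φ) = 136.366573·(0.99142207 + 0.13107423·0.13069923) = 137.532966
y = r_b·(sin φ − φ·cos φ) = 136.366573·(0.13069923 − 0.13107423·0.99142207) = 0.102186

x=137.532966 y=0.102186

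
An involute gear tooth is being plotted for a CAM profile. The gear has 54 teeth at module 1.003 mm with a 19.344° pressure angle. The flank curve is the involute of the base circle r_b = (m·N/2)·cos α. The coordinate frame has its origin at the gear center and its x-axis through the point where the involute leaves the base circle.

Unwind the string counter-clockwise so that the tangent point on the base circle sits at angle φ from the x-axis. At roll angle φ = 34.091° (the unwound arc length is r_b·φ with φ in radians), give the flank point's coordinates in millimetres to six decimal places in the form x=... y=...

x=29.682738 y=1.731428

pitch radius r_p = m·N/2 = 1.003·54/2 = 27.081000
base radius r_b = r_p·cos α = 27.081000·cos 19.344° = 25.552192
roll angle φ = 34.091° = 0.59500020 rad
x = r_b·(cos φ + φ·sin φ) = 25.552192·(0.82814839 + 0.59500020·0.56050892) = 29.682738
y = r_b·(sin φ − φ·cos φ) = 25.552192·(0.56050892 − 0.59500020·0.82814839) = 1.731428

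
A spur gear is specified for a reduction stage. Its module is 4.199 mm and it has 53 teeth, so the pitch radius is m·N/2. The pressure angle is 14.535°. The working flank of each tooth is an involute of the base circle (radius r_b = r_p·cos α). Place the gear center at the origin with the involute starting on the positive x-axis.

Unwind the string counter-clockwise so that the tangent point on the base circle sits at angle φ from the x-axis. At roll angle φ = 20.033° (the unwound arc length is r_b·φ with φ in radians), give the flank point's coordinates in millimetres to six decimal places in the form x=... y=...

pitch radius r_p = m·N/2 = 4.199·53/2 = 111.273500
base radius r_b = r_p·cos α = 111.273500·cos 14.535° = 107.712137
roll angle φ = 20.033° = 0.34964181 rad
x = r_b·(cos φ + φ·sin φ) = 107.712137·(0.93949548 + 0.34964181·0.34256131) = 114.096153
y = r_b·(sin φ − φ·cos φ) = 107.712137·(0.34256131 − 0.34964181·0.93949548) = 1.515985

x=114.096153 y=1.515985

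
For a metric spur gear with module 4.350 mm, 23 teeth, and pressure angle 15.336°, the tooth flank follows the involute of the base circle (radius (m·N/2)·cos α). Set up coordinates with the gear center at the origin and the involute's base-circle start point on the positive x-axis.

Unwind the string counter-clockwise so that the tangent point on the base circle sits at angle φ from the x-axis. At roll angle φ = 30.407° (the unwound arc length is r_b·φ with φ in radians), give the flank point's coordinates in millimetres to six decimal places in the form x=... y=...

x=54.566548 y=2.336634

pitch radius r_p = m·N/2 = 4.350·23/2 = 50.025000
base radius r_b = r_p·cos α = 50.025000·cos 15.336° = 48.243681
roll angle φ = 30.407° = 0.53070227 rad
x = r_b·(cos φ + φ·sin φ) = 48.243681·(0.86245184 + 0.53070227·0.50613914) = 54.566548
y = r_b·(sin φ − φ·cos φ) = 48.243681·(0.50613914 − 0.53070227·0.86245184) = 2.336634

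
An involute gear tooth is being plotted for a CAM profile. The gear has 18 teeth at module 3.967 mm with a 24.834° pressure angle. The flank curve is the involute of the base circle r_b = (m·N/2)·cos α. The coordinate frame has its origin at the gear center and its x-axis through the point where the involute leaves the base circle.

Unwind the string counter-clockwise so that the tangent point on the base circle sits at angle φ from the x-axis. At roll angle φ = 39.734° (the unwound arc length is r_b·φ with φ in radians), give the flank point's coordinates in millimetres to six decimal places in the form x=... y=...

x=39.280823 y=3.431869

pitch radius r_p = m·N/2 = 3.967·18/2 = 35.703000
base radius r_b = r_p·cos α = 35.703000·cos 24.834° = 32.401487
roll angle φ = 39.734° = 0.69348912 rad
x = r_b·(cos φ + φ·sin φ) = 32.401487·(0.76902037 + 0.69348912·0.63922428) = 39.280823
y = r_b·(sin φ − φ·cos φ) = 32.401487·(0.63922428 − 0.69348912·0.76902037) = 3.431869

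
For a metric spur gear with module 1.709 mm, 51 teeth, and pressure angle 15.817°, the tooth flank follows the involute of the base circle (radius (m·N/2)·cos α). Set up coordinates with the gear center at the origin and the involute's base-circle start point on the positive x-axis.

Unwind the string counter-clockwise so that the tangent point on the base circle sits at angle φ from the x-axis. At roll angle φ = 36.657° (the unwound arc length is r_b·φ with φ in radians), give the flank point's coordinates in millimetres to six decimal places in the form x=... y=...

x=49.652471 y=3.512520

pitch radius r_p = m·N/2 = 1.709·51/2 = 43.579500
base radius r_b = r_p·cos α = 43.579500·cos 15.817° = 41.929457
roll angle φ = 36.657° = 0.63978534 rad
x = r_b·(cos φ + φ·sin φ) = 41.929457·(0.80222393 + 0.63978534·0.59702325) = 49.652471
y = r_b·(sin φ − φ·cos φ) = 41.929457·(0.59702325 − 0.63978534·0.80222393) = 3.512520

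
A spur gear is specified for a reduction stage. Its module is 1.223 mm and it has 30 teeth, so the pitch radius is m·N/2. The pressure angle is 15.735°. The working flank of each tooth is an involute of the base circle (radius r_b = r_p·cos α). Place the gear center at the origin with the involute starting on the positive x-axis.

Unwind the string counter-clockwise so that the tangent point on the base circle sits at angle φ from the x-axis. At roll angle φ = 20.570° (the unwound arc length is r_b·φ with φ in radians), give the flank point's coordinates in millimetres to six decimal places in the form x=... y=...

x=18.759089 y=0.268866

pitch radius r_p = m·N/2 = 1.223·30/2 = 18.345000
base radius r_b = r_p·cos α = 18.345000·cos 15.735° = 17.657544
roll angle φ = 20.570° = 0.35901423 rad
x = r_b·(cos φ + φ·sin φ) = 17.657544·(0.93624363 + 0.35901423·0.35135148) = 18.759089
y = r_b·(sin φ − φ·cos φ) = 17.657544·(0.35135148 − 0.35901423·0.93624363) = 0.268866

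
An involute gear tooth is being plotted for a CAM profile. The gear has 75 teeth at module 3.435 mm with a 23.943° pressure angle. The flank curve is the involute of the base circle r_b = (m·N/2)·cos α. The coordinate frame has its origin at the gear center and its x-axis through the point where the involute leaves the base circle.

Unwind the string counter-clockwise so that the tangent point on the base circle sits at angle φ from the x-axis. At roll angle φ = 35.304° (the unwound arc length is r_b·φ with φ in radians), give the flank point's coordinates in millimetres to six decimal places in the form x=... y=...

pitch radius r_p = m·N/2 = 3.435·75/2 = 128.812500
base radius r_b = r_p·cos α = 128.812500·cos 23.943° = 117.728138
roll angle φ = 35.304° = 0.61617104 rad
x = r_b·(cos φ + φ·sin φ) = 117.728138·(0.81609725 + 0.61617104·0.57791460) = 137.999921
y = r_b·(sin φ − φ·cos φ) = 117.728138·(0.57791460 − 0.61617104·0.81609725) = 8.836570

x=137.999921 y=8.836570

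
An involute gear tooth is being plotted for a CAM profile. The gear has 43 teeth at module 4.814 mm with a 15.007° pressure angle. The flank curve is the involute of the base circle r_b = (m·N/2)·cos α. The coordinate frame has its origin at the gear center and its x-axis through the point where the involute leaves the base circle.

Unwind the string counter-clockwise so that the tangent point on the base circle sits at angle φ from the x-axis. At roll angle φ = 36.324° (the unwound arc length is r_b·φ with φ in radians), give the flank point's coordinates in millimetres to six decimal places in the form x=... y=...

x=118.087245 y=8.154724

pitch radius r_p = m·N/2 = 4.814·43/2 = 103.501000
base radius r_b = r_p·cos α = 103.501000·cos 15.007° = 99.971015
roll angle φ = 36.324° = 0.63397340 rad
x = r_b·(cos φ + φ·sin φ) = 99.971015·(0.80568023 + 0.63397340·0.59235071) = 118.087245
y = r_b·(sin φ − φ·cos φ) = 99.971015·(0.59235071 − 0.63397340·0.80568023) = 8.154724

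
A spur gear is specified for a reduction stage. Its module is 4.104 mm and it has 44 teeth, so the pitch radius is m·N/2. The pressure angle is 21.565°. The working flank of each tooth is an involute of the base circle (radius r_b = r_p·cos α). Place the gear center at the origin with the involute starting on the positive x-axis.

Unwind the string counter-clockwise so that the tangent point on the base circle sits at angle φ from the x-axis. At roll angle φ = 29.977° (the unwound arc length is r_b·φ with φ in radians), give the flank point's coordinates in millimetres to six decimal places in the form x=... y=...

pitch radius r_p = m·N/2 = 4.104·44/2 = 90.288000
base radius r_b = r_p·cos α = 90.288000·cos 21.565° = 83.967947
roll angle φ = 29.977° = 0.52319735 rad
x = r_b·(cos φ + φ·sin φ) = 83.967947·(0.86622605 + 0.52319735·0.49965231) = 94.685852
y = r_b·(sin φ − φ·cos φ) = 83.967947·(0.49965231 − 0.52319735·0.86622605) = 3.899903

x=94.685852 y=3.899903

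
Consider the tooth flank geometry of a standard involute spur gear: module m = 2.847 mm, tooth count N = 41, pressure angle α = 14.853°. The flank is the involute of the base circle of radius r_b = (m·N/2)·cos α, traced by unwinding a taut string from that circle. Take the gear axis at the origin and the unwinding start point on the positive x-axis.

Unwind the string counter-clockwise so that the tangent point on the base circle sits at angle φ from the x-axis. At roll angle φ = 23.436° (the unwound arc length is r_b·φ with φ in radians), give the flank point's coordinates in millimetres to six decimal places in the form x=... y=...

pitch radius r_p = m·N/2 = 2.847·41/2 = 58.363500
base radius r_b = r_p·cos α = 58.363500·cos 14.853° = 56.413382
roll angle φ = 23.436° = 0.40903536 rad
x = r_b·(cos φ + φ·sin φ) = 56.413382·(0.91750491 + 0.40903536·0.39772445) = 60.937074
y = r_b·(sin φ − φ·cos φ) = 56.413382·(0.39772445 − 0.40903536·0.91750491) = 1.265493

x=60.937074 y=1.265493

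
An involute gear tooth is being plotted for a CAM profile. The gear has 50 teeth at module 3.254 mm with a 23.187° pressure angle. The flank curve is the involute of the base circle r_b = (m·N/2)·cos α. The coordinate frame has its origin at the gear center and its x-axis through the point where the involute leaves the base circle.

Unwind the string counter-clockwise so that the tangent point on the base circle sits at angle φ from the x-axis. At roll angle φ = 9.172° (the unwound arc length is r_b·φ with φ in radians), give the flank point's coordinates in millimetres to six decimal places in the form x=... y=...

x=75.730946 y=0.101993

pitch radius r_p = m·N/2 = 3.254·50/2 = 81.350000
base radius r_b = r_p·cos α = 81.350000·cos 23.187° = 74.778929
roll angle φ = 9.172° = 0.16008160 rad
x = r_b·(cos φ + φ·sin φ) = 74.778929·(0.98721428 + 0.16008160·0.15939876) = 75.730946
y = r_b·(sin φ − φ·cos φ) = 74.778929·(0.15939876 − 0.16008160·0.98721428) = 0.101993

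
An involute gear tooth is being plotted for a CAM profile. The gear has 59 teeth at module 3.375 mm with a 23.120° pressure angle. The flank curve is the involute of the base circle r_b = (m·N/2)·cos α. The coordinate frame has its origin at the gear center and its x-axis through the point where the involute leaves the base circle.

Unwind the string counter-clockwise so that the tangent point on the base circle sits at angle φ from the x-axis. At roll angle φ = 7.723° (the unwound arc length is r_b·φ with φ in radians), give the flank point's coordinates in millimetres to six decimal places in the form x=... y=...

x=92.394137 y=0.074613

pitch radius r_p = m·N/2 = 3.375·59/2 = 99.562500
base radius r_b = r_p·cos α = 99.562500·cos 23.120° = 91.566087
roll angle φ = 7.723° = 0.13479178 rad
x = r_b·(cos φ + φ·sin φ) = 91.566087·(0.99092933 + 0.13479178·0.13438398) = 92.394137
y = r_b·(sin φ − φ·cos φ) = 91.566087·(0.13438398 − 0.13479178·0.99092933) = 0.074613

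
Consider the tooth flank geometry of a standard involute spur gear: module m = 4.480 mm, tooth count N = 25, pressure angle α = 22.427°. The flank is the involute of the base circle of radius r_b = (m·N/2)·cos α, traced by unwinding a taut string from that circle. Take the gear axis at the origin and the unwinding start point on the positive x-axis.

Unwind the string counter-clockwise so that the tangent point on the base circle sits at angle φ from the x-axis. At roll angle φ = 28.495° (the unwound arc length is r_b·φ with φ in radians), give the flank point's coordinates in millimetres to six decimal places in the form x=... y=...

pitch radius r_p = m·N/2 = 4.480·25/2 = 56.000000
base radius r_b = r_p·cos α = 56.000000·cos 22.427° = 51.764516
roll angle φ = 28.495° = 0.49733157 rad
x = r_b·(cos φ + φ·sin φ) = 51.764516·(0.87885875 + 0.49733157·0.47708207) = 57.775760
y = r_b·(sin φ − φ·cos φ) = 51.764516·(0.47708207 − 0.49733157·0.87885875) = 2.070470

x=57.775760 y=2.070470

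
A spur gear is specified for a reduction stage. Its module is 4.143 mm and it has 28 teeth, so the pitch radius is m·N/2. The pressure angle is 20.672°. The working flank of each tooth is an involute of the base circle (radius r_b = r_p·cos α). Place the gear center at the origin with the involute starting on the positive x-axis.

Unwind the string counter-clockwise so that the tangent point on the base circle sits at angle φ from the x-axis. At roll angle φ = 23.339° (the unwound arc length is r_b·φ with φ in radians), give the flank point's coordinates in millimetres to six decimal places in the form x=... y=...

x=58.584845 y=1.202473

pitch radius r_p = m·N/2 = 4.143·28/2 = 58.002000
base radius r_b = r_p·cos α = 58.002000·cos 20.672° = 54.267637
roll angle φ = 23.339° = 0.40734239 rad
x = r_b·(cos φ + φ·sin φ) = 54.267637·(0.91817693 + 0.40734239·0.39617058) = 58.584845
y = r_b·(sin φ − φ·cos φ) = 54.267637·(0.39617058 − 0.40734239·0.91817693) = 1.202473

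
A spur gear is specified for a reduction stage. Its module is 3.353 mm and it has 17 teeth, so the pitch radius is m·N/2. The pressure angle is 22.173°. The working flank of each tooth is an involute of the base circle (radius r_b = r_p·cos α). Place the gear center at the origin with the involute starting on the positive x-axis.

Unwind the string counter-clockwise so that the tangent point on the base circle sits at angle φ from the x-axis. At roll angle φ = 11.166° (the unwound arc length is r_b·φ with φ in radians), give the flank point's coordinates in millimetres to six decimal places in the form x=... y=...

pitch radius r_p = m·N/2 = 3.353·17/2 = 28.500500
base radius r_b = r_p·cos α = 28.500500·cos 22.173° = 26.392846
roll angle φ = 11.166° = 0.19488346 rad
x = r_b·(cos φ + φ·sin φ) = 26.392846·(0.98107024 + 0.19488346·0.19365221) = 26.889292
y = r_b·(sin φ − φ·cos φ) = 26.392846·(0.19365221 − 0.19488346·0.98107024) = 0.064869

x=26.889292 y=0.064869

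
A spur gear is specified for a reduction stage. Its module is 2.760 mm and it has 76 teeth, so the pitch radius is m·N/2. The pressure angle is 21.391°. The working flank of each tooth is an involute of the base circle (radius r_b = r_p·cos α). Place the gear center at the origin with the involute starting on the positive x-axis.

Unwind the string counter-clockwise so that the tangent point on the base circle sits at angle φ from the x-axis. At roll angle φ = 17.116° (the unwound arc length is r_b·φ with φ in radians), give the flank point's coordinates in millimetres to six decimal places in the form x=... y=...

pitch radius r_p = m·N/2 = 2.760·76/2 = 104.880000
base radius r_b = r_p·cos α = 104.880000·cos 21.391° = 97.655144
roll angle φ = 17.116° = 0.29873055 rad
x = r_b·(cos φ + φ·sin φ) = 97.655144·(0.95571087 + 0.29873055·0.29430722) = 101.915782
y = r_b·(sin φ − φ·cos φ) = 97.655144·(0.29430722 − 0.29873055·0.95571087) = 0.860067

x=101.915782 y=0.860067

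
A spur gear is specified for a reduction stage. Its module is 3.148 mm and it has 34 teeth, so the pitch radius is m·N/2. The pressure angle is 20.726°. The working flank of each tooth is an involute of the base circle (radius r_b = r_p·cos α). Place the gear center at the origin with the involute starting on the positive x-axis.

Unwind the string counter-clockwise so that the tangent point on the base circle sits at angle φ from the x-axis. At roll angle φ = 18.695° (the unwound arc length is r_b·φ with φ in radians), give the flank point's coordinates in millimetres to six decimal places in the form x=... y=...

pitch radius r_p = m·N/2 = 3.148·34/2 = 53.516000
base radius r_b = r_p·cos α = 53.516000·cos 20.726° = 50.052634
roll angle φ = 18.695° = 0.32628930 rad
x = r_b·(cos φ + φ·sin φ) = 50.052634·(0.94723825 + 0.32628930·0.32053033) = 52.646555
y = r_b·(sin φ − φ·cos φ) = 50.052634·(0.32053033 − 0.32628930·0.94723825) = 0.573434

x=52.646555 y=0.573434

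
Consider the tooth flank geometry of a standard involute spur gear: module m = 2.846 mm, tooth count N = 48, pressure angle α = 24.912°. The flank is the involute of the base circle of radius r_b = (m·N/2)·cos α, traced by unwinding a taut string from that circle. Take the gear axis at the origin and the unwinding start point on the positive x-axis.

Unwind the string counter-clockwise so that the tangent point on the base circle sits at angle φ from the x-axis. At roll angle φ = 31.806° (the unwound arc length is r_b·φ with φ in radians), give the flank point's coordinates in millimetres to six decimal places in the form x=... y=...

x=70.770845 y=3.424741

pitch radius r_p = m·N/2 = 2.846·48/2 = 68.304000
base radius r_b = r_p·cos α = 68.304000·cos 24.912° = 61.948710
roll angle φ = 31.806° = 0.55511942 rad
x = r_b·(cos φ + φ·sin φ) = 61.948710·(0.84983751 + 0.55511942·0.52704479) = 70.770845
y = r_b·(sin φ − φ·cos φ) = 61.948710·(0.52704479 − 0.55511942·0.84983751) = 3.424741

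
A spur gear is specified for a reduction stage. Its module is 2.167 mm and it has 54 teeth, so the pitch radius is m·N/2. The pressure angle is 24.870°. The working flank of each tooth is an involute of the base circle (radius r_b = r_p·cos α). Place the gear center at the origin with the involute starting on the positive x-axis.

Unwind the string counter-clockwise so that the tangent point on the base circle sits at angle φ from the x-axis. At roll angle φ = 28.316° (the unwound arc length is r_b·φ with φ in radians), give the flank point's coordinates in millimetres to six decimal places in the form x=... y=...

x=59.175180 y=2.084100

pitch radius r_p = m·N/2 = 2.167·54/2 = 58.509000
base radius r_b = r_p·cos α = 58.509000·cos 24.870° = 53.083129
roll angle φ = 28.316° = 0.49420743 rad
x = r_b·(cos φ + φ·sin φ) = 53.083129·(0.88034493 + 0.49420743·0.47433407) = 59.175180
y = r_b·(sin φ − φ·cos φ) = 53.083129·(0.47433407 − 0.49420743·0.88034493) = 2.084100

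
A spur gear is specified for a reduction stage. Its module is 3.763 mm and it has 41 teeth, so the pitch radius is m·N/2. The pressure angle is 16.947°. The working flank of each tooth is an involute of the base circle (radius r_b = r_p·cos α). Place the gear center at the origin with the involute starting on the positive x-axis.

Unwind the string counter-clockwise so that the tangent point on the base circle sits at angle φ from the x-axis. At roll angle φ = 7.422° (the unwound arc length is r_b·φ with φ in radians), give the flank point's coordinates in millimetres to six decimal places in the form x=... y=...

x=74.408138 y=0.053377

pitch radius r_p = m·N/2 = 3.763·41/2 = 77.141500
base radius r_b = r_p·cos α = 77.141500·cos 16.947° = 73.791615
roll angle φ = 7.422° = 0.12953834 rad
x = r_b·(cos φ + φ·sin φ) = 73.791615·(0.99162164 + 0.12953834·0.12917636) = 74.408138
y = r_b·(sin φ − φ·cos φ) = 73.791615·(0.12917636 − 0.12953834·0.99162164) = 0.053377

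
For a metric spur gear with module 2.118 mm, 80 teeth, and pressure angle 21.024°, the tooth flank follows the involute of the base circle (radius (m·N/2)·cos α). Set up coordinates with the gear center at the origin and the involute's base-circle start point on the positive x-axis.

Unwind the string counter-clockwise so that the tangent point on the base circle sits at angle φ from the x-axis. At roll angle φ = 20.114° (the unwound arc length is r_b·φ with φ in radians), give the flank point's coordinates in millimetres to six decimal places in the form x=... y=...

x=83.804021 y=1.126451

pitch radius r_p = m·N/2 = 2.118·80/2 = 84.720000
base radius r_b = r_p·cos α = 84.720000·cos 21.024° = 79.080209
roll angle φ = 20.114° = 0.35105553 rad
x = r_b·(cos φ + φ·sin φ) = 79.080209·(0.93901025 + 0.35105553·0.34388915) = 83.804021
y = r_b·(sin φ − φ·cos φ) = 79.080209·(0.34388915 − 0.35105553·0.93901025) = 1.126451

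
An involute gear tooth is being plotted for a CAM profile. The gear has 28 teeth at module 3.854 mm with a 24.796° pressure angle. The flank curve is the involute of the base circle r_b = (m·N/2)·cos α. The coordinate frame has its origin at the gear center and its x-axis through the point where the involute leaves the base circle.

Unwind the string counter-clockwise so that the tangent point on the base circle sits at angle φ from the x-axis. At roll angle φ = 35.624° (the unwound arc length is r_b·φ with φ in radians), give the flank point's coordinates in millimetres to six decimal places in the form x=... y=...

x=57.553752 y=3.774759

pitch radius r_p = m·N/2 = 3.854·28/2 = 53.956000
base radius r_b = r_p·cos α = 53.956000·cos 24.796° = 48.981622
roll angle φ = 35.624° = 0.62175609 rad
x = r_b·(cos φ + φ·sin φ) = 48.981622·(0.81285685 + 0.62175609·0.58246351) = 57.553752
y = r_b·(sin φ − φ·cos φ) = 48.981622·(0.58246351 − 0.62175609·0.81285685) = 3.774759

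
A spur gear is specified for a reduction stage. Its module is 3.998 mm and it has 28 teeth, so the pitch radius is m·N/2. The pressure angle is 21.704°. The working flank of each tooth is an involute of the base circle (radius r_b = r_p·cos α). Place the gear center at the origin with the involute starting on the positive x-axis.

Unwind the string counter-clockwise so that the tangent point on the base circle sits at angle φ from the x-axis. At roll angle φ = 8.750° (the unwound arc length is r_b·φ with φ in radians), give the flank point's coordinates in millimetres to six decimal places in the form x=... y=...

pitch radius r_p = m·N/2 = 3.998·28/2 = 55.972000
base radius r_b = r_p·cos α = 55.972000·cos 21.704° = 52.003963
roll angle φ = 8.750° = 0.15271631 rad
x = r_b·(cos φ + φ·sin φ) = 52.003963·(0.98836151 + 0.15271631·0.15212339) = 52.606857
y = r_b·(sin φ − φ·cos φ) = 52.003963·(0.15212339 − 0.15271631·0.98836151) = 0.061597

x=52.606857 y=0.061597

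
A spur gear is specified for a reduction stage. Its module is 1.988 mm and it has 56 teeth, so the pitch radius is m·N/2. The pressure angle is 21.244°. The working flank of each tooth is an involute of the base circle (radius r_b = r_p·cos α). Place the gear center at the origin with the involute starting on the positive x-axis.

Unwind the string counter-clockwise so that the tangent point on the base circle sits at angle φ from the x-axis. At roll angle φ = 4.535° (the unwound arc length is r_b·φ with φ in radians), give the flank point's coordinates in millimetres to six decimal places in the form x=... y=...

pitch radius r_p = m·N/2 = 1.988·56/2 = 55.664000
base radius r_b = r_p·cos α = 55.664000·cos 21.244° = 51.881398
roll angle φ = 4.535° = 0.07915068 rad
x = r_b·(cos φ + φ·sin φ) = 51.881398·(0.99686922 + 0.07915068·0.07906806) = 52.043658
y = r_b·(sin φ − φ·cos φ) = 51.881398·(0.07906806 − 0.07915068·0.99686922) = 0.008570

x=52.043658 y=0.008570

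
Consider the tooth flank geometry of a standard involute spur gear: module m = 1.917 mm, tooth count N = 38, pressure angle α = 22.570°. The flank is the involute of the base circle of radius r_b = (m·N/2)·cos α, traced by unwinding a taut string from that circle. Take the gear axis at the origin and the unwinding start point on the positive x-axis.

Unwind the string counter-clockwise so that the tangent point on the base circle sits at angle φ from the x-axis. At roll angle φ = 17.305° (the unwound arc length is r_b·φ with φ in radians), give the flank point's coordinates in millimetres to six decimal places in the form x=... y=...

x=35.132650 y=0.306076

pitch radius r_p = m·N/2 = 1.917·38/2 = 36.423000
base radius r_b = r_p·cos α = 36.423000·cos 22.570° = 33.633410
roll angle φ = 17.305° = 0.30202923 rad
x = r_b·(cos φ + φ·sin φ) = 33.633410·(0.95473485 + 0.30202923·0.29745819) = 35.132650
y = r_b·(sin φ − φ·cos φ) = 33.633410·(0.29745819 − 0.30202923·0.95473485) = 0.306076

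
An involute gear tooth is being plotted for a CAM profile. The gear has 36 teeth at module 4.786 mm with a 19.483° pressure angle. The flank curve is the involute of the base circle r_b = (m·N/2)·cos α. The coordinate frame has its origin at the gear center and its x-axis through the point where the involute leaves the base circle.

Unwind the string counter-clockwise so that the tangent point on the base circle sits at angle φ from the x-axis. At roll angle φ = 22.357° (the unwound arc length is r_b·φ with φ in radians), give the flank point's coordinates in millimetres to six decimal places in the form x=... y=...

x=87.164699 y=1.584024

pitch radius r_p = m·N/2 = 4.786·36/2 = 86.148000
base radius r_b = r_p·cos α = 86.148000·cos 19.483° = 81.215208
roll angle φ = 22.357° = 0.39020326 rad
x = r_b·(cos φ + φ·sin φ) = 81.215208·(0.92483176 + 0.39020326·0.38037641) = 87.164699
y = r_b·(sin φ − φ·cos φ) = 81.215208·(0.38037641 − 0.39020326·0.92483176) = 1.584024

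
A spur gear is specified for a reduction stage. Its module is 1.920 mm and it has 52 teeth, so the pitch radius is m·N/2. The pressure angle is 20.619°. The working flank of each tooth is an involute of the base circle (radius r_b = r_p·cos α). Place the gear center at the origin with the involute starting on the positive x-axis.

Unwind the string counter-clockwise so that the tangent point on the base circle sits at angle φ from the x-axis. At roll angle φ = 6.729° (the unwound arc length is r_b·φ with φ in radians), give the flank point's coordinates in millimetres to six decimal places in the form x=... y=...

x=47.043373 y=0.025193

pitch radius r_p = m·N/2 = 1.920·52/2 = 49.920000
base radius r_b = r_p·cos α = 49.920000·cos 20.619° = 46.722265
roll angle φ = 6.729° = 0.11744321 rad
x = r_b·(cos φ + φ·sin φ) = 46.722265·(0.99311147 + 0.11744321·0.11717341) = 47.043373
y = r_b·(sin φ − φ·cos φ) = 46.722265·(0.11717341 − 0.11744321·0.99311147) = 0.025193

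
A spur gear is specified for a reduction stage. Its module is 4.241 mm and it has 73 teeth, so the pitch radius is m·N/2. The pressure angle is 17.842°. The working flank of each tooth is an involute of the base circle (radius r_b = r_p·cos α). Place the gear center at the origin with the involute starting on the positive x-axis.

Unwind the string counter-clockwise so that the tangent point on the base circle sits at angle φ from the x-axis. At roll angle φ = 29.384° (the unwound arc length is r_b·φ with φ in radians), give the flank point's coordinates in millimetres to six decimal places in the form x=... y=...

x=165.473584 y=6.452568

pitch radius r_p = m·N/2 = 4.241·73/2 = 154.796500
base radius r_b = r_p·cos α = 154.796500·cos 17.842° = 147.351570
roll angle φ = 29.384° = 0.51284755 rad
x = r_b·(cos φ + φ·sin φ) = 147.351570·(0.87135086 + 0.51284755·0.49066045) = 165.473584
y = r_b·(sin φ − φ·cos φ) = 147.351570·(0.49066045 − 0.51284755·0.87135086) = 6.452568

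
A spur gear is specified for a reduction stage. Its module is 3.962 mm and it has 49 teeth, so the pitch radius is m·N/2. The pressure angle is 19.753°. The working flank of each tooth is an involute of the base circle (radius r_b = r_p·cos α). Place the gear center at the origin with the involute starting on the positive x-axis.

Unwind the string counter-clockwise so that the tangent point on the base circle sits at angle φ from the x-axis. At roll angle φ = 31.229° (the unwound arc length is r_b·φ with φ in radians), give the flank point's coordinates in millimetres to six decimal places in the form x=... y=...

x=103.936094 y=4.785983

pitch radius r_p = m·N/2 = 3.962·49/2 = 97.069000
base radius r_b = r_p·cos α = 97.069000·cos 19.753° = 91.357297
roll angle φ = 31.229° = 0.54504887 rad
x = r_b·(cos φ + φ·sin φ) = 91.357297·(0.85510195 + 0.54504887·0.51845988) = 103.936094
y = r_b·(sin φ − φ·cos φ) = 91.357297·(0.51845988 − 0.54504887·0.85510195) = 4.785983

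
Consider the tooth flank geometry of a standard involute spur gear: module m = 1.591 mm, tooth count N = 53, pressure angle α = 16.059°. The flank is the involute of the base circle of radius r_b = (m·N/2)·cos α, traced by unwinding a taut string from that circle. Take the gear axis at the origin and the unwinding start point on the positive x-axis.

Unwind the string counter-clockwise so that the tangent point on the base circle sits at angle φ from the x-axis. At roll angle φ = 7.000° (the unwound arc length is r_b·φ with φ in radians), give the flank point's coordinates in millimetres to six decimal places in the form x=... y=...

pitch radius r_p = m·N/2 = 1.591·53/2 = 42.161500
base radius r_b = r_p·cos α = 42.161500·cos 16.059° = 40.516247
roll angle φ = 7.000° = 0.12217305 rad
x = r_b·(cos φ + φ·sin φ) = 40.516247·(0.99254615 + 0.12217305·0.12186934) = 40.817497
y = r_b·(sin φ − φ·cos φ) = 40.516247·(0.12186934 − 0.12217305·0.99254615) = 0.024592

x=40.817497 y=0.024592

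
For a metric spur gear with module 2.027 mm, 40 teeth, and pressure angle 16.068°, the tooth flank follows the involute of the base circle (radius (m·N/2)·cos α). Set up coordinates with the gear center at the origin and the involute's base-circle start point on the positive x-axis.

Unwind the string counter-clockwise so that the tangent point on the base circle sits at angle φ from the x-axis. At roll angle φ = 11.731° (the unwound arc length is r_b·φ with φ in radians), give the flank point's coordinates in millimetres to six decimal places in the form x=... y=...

x=39.764252 y=0.110987

pitch radius r_p = m·N/2 = 2.027·40/2 = 40.540000
base radius r_b = r_p·cos α = 40.540000·cos 16.068° = 38.956260
roll angle φ = 11.731° = 0.20474457 rad
x = r_b·(cos φ + φ·sin φ) = 38.956260·(0.97911295 + 0.20474457·0.20331708) = 39.764252
y = r_b·(sin φ − φ·cos φ) = 38.956260·(0.20331708 − 0.20474457·0.97911295) = 0.110987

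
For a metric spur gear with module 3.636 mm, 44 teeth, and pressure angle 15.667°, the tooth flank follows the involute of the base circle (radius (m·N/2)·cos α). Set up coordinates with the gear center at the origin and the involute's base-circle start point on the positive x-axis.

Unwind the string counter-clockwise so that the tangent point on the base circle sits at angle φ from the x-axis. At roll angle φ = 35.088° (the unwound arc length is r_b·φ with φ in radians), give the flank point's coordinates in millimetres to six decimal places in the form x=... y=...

x=90.136541 y=5.678255

pitch radius r_p = m·N/2 = 3.636·44/2 = 79.992000
base radius r_b = r_p·cos α = 79.992000·cos 15.667° = 77.020093
roll angle φ = 35.088° = 0.61240113 rad
x = r_b·(cos φ + φ·sin φ) = 77.020093·(0.81827013 + 0.61240113·0.57483389) = 90.136541
y = r_b·(sin φ − φ·cos φ) = 77.020093·(0.57483389 − 0.61240113·0.81827013) = 5.678255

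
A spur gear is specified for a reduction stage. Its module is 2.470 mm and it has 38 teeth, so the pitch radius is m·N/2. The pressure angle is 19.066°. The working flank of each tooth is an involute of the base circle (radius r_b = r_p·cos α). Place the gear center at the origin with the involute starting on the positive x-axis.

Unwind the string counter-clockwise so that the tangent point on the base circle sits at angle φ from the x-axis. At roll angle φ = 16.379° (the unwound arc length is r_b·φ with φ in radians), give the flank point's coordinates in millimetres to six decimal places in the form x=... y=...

x=46.131071 y=0.342585

pitch radius r_p = m·N/2 = 2.470·38/2 = 46.930000
base radius r_b = r_p·cos α = 46.930000·cos 19.066° = 44.355557
roll angle φ = 16.379° = 0.28586748 rad
x = r_b·(cos φ + φ·sin φ) = 44.355557·(0.95941739 + 0.28586748·0.28198983) = 46.131071
y = r_b·(sin φ − φ·cos φ) = 44.355557·(0.28198983 − 0.28586748·0.95941739) = 0.342585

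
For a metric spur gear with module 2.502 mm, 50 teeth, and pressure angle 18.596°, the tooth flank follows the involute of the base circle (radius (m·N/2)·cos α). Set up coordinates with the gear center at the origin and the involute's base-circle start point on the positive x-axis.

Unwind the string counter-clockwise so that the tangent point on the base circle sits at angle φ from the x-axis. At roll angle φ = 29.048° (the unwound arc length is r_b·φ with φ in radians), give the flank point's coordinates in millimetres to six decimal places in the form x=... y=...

pitch radius r_p = m·N/2 = 2.502·50/2 = 62.550000
base radius r_b = r_p·cos α = 62.550000·cos 18.596° = 59.284307
roll angle φ = 29.048° = 0.50698324 rad
x = r_b·(cos φ + φ·sin φ) = 59.284307·(0.87421325 + 0.50698324·0.48554217) = 66.420655
y = r_b·(sin φ − φ·cos φ) = 59.284307·(0.48554217 − 0.50698324·0.87421325) = 2.509546

x=66.420655 y=2.509546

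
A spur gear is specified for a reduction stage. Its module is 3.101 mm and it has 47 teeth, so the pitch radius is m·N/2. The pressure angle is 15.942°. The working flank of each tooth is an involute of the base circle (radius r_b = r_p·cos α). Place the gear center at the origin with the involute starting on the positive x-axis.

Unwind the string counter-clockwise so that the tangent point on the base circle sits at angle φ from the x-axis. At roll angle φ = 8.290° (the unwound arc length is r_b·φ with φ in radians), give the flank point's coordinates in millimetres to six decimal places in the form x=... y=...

x=70.800418 y=0.070600

pitch radius r_p = m·N/2 = 3.101·47/2 = 72.873500
base radius r_b = r_p·cos α = 72.873500·cos 15.942° = 70.070802
roll angle φ = 8.290° = 0.14468779 rad
x = r_b·(cos φ + φ·sin φ) = 70.070802·(0.98955097 + 0.14468779·0.14418349) = 70.800418
y = r_b·(sin φ − φ·cos φ) = 70.070802·(0.14418349 − 0.14468779·0.98955097) = 0.070600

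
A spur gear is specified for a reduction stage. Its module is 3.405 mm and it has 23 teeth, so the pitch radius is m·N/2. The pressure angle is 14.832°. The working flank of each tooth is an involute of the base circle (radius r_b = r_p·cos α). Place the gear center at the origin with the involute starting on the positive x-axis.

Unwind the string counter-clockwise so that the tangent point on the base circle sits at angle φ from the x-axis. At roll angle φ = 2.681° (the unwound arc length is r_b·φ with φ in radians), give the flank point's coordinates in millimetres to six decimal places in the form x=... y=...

x=37.894211 y=0.001292

pitch radius r_p = m·N/2 = 3.405·23/2 = 39.157500
base radius r_b = r_p·cos α = 39.157500·cos 14.832° = 37.852794
roll angle φ = 2.681° = 0.04679228 rad
x = r_b·(cos φ + φ·sin φ) = 37.852794·(0.99890544 + 0.04679228·0.04677520) = 37.894211
y = r_b·(sin φ − φ·cos φ) = 37.852794·(0.04677520 − 0.04679228·0.99890544) = 0.001292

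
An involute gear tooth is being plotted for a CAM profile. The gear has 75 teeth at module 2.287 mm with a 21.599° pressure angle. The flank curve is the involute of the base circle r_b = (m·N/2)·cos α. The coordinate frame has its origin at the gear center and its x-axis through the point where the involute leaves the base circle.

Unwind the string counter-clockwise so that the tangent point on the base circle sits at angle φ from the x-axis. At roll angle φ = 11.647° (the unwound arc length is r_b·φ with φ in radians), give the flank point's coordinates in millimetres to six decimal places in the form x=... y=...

x=81.371051 y=0.222350

pitch radius r_p = m·N/2 = 2.287·75/2 = 85.762500
base radius r_b = r_p·cos α = 85.762500·cos 21.599° = 79.740507
roll angle φ = 11.647° = 0.20327850 rad
x = r_b·(cos φ + φ·sin φ) = 79.740507·(0.97940997 + 0.20327850·0.20188140) = 81.371051
y = r_b·(sin φ − φ·cos φ) = 79.740507·(0.20188140 − 0.20327850·0.97940997) = 0.222350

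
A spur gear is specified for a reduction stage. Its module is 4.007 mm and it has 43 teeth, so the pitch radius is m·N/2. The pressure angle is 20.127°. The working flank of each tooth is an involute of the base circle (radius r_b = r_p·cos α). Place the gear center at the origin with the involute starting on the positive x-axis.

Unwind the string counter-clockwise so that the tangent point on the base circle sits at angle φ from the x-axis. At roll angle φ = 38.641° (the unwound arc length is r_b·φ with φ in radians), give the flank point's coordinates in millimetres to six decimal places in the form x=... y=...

pitch radius r_p = m·N/2 = 4.007·43/2 = 86.150500
base radius r_b = r_p·cos α = 86.150500·cos 20.127° = 80.889479
roll angle φ = 38.641° = 0.67441268 rad
x = r_b·(cos φ + φ·sin φ) = 80.889479·(0.78107383 + 0.67441268·0.62443868) = 97.245590
y = r_b·(sin φ − φ·cos φ) = 80.889479·(0.62443868 − 0.67441268·0.78107383) = 7.900685

x=97.245590 y=7.900685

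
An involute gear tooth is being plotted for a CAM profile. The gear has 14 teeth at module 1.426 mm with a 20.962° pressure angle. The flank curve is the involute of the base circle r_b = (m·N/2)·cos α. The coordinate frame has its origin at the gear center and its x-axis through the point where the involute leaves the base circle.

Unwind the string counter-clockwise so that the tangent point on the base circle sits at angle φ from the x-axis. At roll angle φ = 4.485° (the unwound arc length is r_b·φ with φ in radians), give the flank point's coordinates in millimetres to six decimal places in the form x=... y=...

pitch radius r_p = m·N/2 = 1.426·14/2 = 9.982000
base radius r_b = r_p·cos α = 9.982000·cos 20.962° = 9.321370
roll angle φ = 4.485° = 0.07827802 rad
x = r_b·(cos φ + φ·sin φ) = 9.321370·(0.99693784 + 0.07827802·0.07819810) = 9.349885
y = r_b·(sin φ − φ·cos φ) = 9.321370·(0.07819810 − 0.07827802·0.99693784) = 0.001489

x=9.349885 y=0.001489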